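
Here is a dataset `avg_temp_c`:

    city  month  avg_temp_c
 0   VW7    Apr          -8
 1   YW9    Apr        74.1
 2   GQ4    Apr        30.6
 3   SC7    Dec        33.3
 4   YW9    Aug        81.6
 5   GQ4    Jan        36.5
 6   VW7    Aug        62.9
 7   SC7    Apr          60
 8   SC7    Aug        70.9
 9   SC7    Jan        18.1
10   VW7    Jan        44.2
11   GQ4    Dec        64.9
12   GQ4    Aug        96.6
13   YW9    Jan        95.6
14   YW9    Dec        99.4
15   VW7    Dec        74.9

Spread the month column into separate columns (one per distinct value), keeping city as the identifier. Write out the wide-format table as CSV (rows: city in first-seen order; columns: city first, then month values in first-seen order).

Columns: city plus the 4 distinct month values (Apr, Dec, Aug, Jan).
For example, row VW7 column Apr takes avg_temp_c=-8 from the long row (VW7, Apr).

city,Apr,Dec,Aug,Jan
VW7,-8,74.9,62.9,44.2
YW9,74.1,99.4,81.6,95.6
GQ4,30.6,64.9,96.6,36.5
SC7,60,33.3,70.9,18.1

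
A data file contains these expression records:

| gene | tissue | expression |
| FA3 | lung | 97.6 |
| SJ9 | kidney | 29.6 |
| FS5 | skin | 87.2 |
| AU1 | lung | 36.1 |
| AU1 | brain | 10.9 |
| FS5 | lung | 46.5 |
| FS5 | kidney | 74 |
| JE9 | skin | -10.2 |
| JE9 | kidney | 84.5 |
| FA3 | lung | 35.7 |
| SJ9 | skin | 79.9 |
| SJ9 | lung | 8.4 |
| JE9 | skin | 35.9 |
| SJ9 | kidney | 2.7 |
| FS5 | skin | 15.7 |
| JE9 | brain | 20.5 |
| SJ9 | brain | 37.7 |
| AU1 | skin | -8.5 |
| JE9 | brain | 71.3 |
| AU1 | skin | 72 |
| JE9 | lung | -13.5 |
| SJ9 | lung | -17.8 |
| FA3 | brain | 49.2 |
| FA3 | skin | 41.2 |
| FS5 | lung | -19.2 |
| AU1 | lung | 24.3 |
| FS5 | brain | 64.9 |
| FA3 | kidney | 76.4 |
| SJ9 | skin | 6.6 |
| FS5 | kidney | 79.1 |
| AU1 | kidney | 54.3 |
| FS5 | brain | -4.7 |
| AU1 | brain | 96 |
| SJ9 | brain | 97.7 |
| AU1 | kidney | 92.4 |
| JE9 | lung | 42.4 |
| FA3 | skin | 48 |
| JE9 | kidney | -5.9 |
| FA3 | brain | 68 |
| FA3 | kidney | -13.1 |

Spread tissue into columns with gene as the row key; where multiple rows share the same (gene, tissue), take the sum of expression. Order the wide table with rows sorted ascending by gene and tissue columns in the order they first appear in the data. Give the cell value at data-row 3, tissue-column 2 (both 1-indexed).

153.1

With rows sorted ascending by gene, row 3 is gene=FS5. tissue columns in first-appearance order: lung, kidney, skin, brain; column 2 is kidney.
Long rows with gene=FS5, tissue=kidney: 74 + 79.1 = 153.1.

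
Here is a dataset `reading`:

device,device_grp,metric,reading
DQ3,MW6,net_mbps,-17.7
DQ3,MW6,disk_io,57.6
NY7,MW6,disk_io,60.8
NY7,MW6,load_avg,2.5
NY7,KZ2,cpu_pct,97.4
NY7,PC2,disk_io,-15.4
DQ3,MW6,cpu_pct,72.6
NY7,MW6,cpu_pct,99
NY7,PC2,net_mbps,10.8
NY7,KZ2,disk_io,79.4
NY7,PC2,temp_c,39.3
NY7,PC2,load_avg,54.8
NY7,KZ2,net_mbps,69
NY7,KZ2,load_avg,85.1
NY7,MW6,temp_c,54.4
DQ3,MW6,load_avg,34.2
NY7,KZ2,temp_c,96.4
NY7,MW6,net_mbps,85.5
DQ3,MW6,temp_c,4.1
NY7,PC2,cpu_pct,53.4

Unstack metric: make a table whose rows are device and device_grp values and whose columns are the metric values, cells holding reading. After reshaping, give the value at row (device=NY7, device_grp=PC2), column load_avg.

54.8

Wide layout: rows indexed by device and device_grp, columns are the 5 distinct metric values (net_mbps, disk_io, load_avg, cpu_pct, temp_c).
Cell (device=NY7, device_grp=PC2, metric=load_avg) draws from the long row where device=NY7, device_grp=PC2 and metric=load_avg, which has reading=54.8.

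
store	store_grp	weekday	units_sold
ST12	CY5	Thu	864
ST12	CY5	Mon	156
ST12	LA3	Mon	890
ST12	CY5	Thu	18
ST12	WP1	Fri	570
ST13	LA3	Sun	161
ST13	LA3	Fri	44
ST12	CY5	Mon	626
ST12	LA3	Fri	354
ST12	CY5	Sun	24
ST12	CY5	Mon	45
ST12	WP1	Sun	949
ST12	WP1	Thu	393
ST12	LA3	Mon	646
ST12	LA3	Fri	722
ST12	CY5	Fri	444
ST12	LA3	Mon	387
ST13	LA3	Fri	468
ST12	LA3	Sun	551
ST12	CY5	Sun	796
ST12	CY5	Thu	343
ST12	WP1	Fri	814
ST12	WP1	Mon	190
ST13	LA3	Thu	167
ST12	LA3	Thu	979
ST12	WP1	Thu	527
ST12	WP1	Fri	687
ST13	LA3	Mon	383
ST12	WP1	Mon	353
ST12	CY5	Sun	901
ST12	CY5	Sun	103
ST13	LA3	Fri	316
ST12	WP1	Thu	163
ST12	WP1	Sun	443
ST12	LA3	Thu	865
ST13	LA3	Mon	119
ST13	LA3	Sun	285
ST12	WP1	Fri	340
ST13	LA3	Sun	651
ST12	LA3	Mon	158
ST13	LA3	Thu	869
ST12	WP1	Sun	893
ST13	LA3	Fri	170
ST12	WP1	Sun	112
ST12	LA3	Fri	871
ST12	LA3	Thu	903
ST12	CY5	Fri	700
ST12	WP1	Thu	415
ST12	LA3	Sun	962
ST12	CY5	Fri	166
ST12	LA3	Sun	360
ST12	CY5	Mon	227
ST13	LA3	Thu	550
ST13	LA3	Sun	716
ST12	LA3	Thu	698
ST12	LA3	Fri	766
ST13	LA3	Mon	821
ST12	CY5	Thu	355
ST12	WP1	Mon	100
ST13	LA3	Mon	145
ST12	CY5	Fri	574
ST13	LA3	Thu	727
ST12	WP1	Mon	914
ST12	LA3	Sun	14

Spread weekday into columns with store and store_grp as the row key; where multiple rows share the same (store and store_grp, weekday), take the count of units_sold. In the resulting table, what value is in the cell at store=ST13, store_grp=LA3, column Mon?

4

Rows with store=ST13, store_grp=LA3 and weekday=Mon: units_sold values are 383, 119, 821, 145.
4 rows match — count = 4.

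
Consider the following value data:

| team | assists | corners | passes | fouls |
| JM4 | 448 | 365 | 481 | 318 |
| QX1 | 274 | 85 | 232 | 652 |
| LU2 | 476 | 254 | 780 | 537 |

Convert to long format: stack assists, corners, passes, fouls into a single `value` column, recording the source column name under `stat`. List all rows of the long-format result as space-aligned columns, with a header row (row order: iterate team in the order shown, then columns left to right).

team  stat     value
JM4   assists  448  
JM4   corners  365  
JM4   passes   481  
JM4   fouls    318  
QX1   assists  274  
QX1   corners  85   
QX1   passes   232  
QX1   fouls    652  
LU2   assists  476  
LU2   corners  254  
LU2   passes   780  
LU2   fouls    537  

Each (team, column) pair becomes one row: 3 × 4 = 12 rows.
For example, (JM4, assists) → value=448.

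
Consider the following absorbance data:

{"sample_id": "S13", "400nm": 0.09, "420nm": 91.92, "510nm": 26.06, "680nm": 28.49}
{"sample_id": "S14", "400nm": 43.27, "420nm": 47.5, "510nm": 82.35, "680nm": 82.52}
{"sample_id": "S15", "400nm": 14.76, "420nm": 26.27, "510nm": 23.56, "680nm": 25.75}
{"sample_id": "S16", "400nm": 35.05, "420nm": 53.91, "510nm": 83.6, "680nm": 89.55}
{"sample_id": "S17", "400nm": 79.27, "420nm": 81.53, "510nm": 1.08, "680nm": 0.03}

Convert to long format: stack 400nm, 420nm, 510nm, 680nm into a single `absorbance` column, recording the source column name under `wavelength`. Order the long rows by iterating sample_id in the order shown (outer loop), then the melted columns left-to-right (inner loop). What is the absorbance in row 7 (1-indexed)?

82.35

20 rows total (5 × 4). Row 7: index ⌊(7-1)/4⌋ = 1 into sample_id → S14; (7-1) mod 4 = 2 into the melted columns → 510nm.
So row 7 is (S14, 510nm, 82.35); absorbance = 82.35.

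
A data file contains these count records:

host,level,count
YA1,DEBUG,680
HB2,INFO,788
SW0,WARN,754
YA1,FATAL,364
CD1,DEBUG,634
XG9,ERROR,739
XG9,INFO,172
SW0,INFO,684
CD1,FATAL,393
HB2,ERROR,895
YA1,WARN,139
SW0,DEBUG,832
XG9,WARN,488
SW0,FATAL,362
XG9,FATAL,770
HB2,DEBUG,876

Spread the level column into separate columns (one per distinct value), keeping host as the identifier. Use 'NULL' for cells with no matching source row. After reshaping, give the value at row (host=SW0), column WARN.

The long row with host=SW0, level=WARN has count=754.

754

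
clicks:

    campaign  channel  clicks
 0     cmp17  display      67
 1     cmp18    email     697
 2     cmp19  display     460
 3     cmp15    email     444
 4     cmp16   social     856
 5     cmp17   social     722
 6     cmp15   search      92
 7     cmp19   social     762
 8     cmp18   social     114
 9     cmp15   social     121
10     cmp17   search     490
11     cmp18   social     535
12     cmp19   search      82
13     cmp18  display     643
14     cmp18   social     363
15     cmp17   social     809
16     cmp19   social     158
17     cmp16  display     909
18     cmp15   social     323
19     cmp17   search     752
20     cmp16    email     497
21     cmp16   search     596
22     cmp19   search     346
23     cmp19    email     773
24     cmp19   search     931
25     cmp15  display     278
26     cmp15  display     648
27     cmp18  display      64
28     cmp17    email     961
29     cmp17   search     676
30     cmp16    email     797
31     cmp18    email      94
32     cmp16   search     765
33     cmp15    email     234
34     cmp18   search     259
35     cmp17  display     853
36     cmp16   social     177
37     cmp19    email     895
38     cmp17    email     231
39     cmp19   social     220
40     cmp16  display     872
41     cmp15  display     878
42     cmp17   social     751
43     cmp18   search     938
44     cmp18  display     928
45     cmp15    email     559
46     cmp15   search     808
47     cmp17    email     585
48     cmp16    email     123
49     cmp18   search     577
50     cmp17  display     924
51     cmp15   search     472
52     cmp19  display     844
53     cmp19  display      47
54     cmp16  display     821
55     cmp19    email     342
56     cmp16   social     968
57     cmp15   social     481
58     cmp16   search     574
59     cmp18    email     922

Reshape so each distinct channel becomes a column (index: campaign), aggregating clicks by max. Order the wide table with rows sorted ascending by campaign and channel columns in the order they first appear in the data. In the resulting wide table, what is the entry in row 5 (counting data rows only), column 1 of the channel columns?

844

With rows sorted ascending by campaign, row 5 is campaign=cmp19. channel columns in first-appearance order: display, email, social, search; column 1 is display.
Long rows with campaign=cmp19, channel=display: max(460, 844, 47) = 844.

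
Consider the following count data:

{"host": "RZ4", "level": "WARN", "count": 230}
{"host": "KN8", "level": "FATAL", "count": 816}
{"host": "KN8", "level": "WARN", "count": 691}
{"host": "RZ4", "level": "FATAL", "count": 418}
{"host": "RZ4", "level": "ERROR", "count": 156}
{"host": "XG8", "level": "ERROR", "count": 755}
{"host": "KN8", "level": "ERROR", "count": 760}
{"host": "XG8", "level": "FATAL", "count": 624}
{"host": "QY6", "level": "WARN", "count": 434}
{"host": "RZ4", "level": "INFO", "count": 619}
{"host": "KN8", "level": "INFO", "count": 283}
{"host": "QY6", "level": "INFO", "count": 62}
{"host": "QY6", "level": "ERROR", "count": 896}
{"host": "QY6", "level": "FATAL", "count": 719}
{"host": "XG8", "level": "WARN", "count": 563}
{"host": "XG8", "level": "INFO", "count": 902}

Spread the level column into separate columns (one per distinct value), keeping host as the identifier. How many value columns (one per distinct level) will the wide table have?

4

4 distinct level values: ERROR, FATAL, WARN, INFO.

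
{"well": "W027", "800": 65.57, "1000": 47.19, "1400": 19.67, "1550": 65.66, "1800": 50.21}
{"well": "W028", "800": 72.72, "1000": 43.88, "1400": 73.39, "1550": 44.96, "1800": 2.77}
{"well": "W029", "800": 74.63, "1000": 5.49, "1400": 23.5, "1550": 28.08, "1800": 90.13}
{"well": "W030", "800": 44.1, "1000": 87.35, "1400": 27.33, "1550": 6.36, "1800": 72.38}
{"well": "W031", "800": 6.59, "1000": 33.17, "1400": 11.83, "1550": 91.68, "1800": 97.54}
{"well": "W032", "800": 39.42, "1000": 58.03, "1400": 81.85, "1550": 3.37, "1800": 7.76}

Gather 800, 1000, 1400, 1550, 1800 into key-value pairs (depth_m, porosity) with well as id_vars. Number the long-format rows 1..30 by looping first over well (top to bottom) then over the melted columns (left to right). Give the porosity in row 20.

72.38

30 rows total (6 × 5). Row 20: index ⌊(20-1)/5⌋ = 3 into well → W030; (20-1) mod 5 = 4 into the melted columns → 1800.
So row 20 is (W030, 1800, 72.38); porosity = 72.38.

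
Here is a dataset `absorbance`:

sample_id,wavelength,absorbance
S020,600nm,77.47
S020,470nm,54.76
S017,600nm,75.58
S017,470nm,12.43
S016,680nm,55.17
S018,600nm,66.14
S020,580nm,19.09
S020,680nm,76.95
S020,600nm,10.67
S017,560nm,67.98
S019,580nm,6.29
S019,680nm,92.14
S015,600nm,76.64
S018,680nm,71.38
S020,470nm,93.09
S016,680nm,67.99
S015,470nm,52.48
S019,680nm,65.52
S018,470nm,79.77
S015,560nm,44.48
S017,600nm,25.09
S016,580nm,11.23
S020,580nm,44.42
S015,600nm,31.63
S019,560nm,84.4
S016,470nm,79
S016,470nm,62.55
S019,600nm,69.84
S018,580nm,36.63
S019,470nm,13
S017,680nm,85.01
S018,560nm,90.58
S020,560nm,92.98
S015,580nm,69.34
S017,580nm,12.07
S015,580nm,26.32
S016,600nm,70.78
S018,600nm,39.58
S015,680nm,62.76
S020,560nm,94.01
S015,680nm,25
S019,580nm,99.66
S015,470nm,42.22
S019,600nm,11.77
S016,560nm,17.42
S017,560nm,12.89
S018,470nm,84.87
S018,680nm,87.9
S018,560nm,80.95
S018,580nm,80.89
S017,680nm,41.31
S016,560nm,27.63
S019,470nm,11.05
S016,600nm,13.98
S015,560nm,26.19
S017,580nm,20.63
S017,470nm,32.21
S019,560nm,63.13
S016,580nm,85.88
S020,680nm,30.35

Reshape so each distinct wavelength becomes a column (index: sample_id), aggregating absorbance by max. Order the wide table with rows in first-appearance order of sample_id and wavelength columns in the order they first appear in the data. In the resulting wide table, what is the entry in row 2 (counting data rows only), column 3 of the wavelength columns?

With rows in first-appearance order of sample_id, row 2 is sample_id=S017. wavelength columns in first-appearance order: 600nm, 470nm, 680nm, 580nm, 560nm; column 3 is 680nm.
Long rows with sample_id=S017, wavelength=680nm: max(85.01, 41.31) = 85.01.

85.01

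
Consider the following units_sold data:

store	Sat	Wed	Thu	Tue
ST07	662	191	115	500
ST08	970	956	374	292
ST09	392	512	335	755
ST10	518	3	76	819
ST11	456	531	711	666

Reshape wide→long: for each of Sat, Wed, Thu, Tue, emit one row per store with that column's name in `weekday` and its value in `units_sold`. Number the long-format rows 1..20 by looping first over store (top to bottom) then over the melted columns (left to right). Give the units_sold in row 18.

20 rows total (5 × 4). Row 18: index ⌊(18-1)/4⌋ = 4 into store → ST11; (18-1) mod 4 = 1 into the melted columns → Wed.
So row 18 is (ST11, Wed, 531); units_sold = 531.

531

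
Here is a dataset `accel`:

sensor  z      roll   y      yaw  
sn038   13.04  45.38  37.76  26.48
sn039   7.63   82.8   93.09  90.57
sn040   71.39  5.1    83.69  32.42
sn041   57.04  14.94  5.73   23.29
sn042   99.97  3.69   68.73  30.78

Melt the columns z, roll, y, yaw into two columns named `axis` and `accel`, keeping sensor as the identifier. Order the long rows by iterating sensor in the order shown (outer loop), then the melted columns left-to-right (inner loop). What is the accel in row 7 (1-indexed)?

93.09

20 rows total (5 × 4). Row 7: index ⌊(7-1)/4⌋ = 1 into sensor → sn039; (7-1) mod 4 = 2 into the melted columns → y.
So row 7 is (sn039, y, 93.09); accel = 93.09.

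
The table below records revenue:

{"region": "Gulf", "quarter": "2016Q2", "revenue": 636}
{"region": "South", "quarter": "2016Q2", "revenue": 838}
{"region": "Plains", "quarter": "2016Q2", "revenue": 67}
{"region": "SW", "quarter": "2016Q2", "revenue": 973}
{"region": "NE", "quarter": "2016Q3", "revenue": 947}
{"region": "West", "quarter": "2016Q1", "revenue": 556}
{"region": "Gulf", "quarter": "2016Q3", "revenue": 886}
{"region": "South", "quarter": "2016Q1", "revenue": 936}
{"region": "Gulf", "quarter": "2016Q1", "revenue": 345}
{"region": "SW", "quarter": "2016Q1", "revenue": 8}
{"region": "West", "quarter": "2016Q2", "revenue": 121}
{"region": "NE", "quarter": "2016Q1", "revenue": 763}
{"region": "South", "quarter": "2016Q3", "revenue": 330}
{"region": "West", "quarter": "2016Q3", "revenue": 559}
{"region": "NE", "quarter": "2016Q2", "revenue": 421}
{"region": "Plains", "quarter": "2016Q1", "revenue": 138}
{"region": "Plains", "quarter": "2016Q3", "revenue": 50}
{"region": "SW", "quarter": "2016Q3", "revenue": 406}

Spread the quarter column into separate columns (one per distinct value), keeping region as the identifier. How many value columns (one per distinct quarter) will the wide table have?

3 distinct quarter values: 2016Q1, 2016Q2, 2016Q3.

3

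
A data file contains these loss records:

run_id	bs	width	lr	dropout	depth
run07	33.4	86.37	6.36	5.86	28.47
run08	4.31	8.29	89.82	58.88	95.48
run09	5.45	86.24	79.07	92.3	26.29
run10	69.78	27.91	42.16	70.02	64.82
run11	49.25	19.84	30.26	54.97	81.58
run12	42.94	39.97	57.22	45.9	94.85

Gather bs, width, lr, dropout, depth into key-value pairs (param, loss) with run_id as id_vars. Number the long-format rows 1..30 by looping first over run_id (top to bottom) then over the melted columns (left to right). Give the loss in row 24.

54.97

30 rows total (6 × 5). Row 24: index ⌊(24-1)/5⌋ = 4 into run_id → run11; (24-1) mod 5 = 3 into the melted columns → dropout.
So row 24 is (run11, dropout, 54.97); loss = 54.97.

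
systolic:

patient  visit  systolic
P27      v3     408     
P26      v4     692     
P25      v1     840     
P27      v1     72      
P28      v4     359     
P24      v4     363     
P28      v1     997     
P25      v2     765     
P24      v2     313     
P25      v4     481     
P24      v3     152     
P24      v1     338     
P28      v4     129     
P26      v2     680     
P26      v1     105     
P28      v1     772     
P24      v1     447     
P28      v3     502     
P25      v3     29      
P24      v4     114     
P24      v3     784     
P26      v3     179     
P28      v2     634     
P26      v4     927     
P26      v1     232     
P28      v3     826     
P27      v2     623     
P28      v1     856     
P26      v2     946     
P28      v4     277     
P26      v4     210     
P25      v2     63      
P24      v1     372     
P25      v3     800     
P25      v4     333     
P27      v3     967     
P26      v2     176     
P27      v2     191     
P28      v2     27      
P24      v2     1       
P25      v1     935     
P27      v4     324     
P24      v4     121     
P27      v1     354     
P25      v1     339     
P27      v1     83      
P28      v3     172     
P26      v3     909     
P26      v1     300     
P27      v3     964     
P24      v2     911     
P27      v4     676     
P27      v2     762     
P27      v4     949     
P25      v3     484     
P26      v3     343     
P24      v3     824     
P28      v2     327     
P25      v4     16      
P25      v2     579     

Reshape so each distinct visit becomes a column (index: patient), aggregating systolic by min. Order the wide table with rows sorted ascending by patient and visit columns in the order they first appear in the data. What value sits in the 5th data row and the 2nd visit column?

With rows sorted ascending by patient, row 5 is patient=P28. visit columns in first-appearance order: v3, v4, v1, v2; column 2 is v4.
Long rows with patient=P28, visit=v4: min(359, 129, 277) = 129.

129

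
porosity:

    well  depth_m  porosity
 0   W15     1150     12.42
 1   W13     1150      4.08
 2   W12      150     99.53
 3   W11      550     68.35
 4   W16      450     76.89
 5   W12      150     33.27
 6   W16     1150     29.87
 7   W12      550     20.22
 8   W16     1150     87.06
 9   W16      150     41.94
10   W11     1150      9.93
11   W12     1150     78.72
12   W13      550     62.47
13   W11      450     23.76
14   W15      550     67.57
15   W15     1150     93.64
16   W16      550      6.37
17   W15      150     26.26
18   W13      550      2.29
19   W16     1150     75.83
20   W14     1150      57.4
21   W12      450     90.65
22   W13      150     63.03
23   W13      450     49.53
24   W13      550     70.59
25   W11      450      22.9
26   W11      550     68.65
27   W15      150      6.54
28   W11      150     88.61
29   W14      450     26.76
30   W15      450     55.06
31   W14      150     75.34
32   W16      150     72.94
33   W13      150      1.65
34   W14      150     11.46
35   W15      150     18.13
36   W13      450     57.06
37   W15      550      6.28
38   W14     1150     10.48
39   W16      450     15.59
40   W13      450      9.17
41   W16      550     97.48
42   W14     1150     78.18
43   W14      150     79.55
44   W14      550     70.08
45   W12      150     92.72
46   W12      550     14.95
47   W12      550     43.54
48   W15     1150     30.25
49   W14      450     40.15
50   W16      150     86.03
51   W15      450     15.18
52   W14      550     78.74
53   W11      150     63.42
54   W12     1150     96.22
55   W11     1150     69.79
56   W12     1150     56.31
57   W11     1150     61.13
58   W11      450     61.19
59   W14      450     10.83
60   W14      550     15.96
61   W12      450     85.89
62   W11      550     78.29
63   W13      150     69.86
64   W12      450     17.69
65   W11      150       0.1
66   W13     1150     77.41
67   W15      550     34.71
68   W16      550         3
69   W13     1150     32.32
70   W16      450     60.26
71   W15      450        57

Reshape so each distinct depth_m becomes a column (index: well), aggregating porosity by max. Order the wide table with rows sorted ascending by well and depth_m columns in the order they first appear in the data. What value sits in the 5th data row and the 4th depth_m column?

57

With rows sorted ascending by well, row 5 is well=W15. depth_m columns in first-appearance order: 1150, 150, 550, 450; column 4 is 450.
Long rows with well=W15, depth_m=450: max(55.06, 15.18, 57) = 57.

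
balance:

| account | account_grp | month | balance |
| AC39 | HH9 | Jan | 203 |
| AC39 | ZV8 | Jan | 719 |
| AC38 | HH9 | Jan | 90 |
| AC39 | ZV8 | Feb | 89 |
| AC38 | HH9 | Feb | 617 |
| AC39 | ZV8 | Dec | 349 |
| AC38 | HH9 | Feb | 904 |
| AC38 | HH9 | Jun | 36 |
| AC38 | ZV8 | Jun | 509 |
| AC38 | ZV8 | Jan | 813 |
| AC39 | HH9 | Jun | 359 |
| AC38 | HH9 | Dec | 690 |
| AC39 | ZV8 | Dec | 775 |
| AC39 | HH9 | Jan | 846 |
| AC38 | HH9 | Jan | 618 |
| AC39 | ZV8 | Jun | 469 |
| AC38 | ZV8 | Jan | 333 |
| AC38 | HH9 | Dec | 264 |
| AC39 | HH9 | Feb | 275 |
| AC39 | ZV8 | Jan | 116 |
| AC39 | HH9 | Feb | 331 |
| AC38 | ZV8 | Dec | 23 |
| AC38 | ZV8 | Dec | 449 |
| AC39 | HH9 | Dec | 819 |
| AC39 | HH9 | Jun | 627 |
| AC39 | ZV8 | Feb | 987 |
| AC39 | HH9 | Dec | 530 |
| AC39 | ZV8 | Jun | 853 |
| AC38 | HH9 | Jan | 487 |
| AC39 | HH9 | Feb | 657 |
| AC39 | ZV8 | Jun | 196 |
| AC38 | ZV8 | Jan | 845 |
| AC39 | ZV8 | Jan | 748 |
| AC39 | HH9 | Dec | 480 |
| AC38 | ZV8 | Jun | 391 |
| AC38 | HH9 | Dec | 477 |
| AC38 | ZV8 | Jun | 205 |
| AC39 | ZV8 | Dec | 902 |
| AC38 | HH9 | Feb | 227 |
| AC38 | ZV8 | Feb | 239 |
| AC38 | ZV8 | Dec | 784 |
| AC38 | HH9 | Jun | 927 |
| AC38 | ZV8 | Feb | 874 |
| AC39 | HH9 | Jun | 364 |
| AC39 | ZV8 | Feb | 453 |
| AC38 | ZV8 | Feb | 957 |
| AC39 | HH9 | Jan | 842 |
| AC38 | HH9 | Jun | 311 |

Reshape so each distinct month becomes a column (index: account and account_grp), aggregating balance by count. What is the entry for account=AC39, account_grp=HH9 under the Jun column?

3

Rows with account=AC39, account_grp=HH9 and month=Jun: balance values are 359, 627, 364.
3 rows match — count = 3.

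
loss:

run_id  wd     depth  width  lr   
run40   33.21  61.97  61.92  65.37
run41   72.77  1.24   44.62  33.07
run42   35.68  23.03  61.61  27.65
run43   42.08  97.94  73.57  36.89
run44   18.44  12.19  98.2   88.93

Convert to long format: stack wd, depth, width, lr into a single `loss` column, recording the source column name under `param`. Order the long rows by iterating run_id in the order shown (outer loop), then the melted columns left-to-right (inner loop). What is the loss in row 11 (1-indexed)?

20 rows total (5 × 4). Row 11: index ⌊(11-1)/4⌋ = 2 into run_id → run42; (11-1) mod 4 = 2 into the melted columns → width.
So row 11 is (run42, width, 61.61); loss = 61.61.

61.61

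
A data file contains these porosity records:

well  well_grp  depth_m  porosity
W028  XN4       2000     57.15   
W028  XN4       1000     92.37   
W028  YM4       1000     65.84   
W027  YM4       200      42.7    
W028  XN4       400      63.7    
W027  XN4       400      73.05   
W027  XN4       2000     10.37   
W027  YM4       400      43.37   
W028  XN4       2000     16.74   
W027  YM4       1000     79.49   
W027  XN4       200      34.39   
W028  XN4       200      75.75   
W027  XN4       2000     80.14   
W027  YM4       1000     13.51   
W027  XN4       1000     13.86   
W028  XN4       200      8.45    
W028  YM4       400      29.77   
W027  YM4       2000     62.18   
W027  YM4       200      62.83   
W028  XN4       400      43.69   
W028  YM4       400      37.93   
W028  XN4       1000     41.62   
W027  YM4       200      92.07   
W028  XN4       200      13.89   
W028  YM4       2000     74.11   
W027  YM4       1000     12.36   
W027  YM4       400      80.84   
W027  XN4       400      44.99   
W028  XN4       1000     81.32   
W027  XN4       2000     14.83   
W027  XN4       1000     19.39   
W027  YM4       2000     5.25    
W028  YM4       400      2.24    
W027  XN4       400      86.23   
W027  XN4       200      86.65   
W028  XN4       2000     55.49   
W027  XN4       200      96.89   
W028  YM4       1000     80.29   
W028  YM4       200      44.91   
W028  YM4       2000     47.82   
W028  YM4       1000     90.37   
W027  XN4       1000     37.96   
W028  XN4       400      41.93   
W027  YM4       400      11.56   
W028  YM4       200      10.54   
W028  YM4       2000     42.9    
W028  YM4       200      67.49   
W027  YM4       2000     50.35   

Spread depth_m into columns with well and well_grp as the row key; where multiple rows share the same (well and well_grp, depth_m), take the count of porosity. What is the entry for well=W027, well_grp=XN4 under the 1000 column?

Rows with well=W027, well_grp=XN4 and depth_m=1000: porosity values are 13.86, 19.39, 37.96.
3 rows match — count = 3.

3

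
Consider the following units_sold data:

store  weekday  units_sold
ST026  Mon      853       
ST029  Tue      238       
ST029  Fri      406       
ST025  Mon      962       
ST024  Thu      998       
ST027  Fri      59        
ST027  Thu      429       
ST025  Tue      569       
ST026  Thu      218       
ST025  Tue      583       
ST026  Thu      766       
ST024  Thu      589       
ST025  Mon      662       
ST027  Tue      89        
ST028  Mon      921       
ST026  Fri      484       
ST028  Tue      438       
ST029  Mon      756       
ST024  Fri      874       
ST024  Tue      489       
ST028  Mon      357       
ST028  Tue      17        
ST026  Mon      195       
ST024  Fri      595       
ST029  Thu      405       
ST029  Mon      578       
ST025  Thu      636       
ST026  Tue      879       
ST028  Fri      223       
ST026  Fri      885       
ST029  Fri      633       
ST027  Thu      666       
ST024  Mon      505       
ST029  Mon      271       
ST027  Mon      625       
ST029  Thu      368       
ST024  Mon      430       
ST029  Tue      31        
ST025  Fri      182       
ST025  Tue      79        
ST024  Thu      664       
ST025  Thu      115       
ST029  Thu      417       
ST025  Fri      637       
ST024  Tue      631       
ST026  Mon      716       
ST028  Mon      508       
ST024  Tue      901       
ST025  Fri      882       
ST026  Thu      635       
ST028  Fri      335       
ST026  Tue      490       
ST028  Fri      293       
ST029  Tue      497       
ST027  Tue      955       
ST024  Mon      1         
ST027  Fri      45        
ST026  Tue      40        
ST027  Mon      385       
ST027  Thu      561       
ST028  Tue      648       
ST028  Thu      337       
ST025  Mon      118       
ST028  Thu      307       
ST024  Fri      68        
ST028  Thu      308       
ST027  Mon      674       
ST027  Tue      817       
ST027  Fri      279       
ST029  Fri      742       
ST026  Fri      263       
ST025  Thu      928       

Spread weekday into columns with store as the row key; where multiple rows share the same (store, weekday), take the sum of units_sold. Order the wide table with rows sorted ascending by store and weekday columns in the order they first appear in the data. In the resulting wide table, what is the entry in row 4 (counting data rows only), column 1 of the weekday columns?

With rows sorted ascending by store, row 4 is store=ST027. weekday columns in first-appearance order: Mon, Tue, Fri, Thu; column 1 is Mon.
Long rows with store=ST027, weekday=Mon: 625 + 385 + 674 = 1684.

1684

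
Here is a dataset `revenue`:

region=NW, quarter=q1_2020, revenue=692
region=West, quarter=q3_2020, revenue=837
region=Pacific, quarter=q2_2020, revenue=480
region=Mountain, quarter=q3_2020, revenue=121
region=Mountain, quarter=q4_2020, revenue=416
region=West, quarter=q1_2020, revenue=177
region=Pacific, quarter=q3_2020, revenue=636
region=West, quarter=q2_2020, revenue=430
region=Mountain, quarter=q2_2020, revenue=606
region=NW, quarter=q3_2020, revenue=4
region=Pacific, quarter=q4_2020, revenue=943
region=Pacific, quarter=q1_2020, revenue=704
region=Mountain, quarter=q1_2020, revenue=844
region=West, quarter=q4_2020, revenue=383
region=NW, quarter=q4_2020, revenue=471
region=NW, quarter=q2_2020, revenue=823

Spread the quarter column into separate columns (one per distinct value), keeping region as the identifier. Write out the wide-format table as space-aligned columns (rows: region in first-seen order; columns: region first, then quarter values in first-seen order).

Columns: region plus the 4 distinct quarter values (q1_2020, q3_2020, q2_2020, q4_2020).
For example, row NW column q1_2020 takes revenue=692 from the long row (NW, q1_2020).

region    q1_2020  q3_2020  q2_2020  q4_2020
NW        692      4        823      471    
West      177      837      430      383    
Pacific   704      636      480      943    
Mountain  844      121      606      416    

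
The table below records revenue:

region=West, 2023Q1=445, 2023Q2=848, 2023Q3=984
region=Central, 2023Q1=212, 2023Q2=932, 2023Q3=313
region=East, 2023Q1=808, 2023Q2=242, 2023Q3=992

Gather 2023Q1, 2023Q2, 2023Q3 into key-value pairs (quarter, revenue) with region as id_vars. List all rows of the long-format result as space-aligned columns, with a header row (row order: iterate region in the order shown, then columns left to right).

region   quarter  revenue
West     2023Q1   445    
West     2023Q2   848    
West     2023Q3   984    
Central  2023Q1   212    
Central  2023Q2   932    
Central  2023Q3   313    
East     2023Q1   808    
East     2023Q2   242    
East     2023Q3   992    

Each (region, column) pair becomes one row: 3 × 3 = 9 rows.
For example, (West, 2023Q1) → revenue=445.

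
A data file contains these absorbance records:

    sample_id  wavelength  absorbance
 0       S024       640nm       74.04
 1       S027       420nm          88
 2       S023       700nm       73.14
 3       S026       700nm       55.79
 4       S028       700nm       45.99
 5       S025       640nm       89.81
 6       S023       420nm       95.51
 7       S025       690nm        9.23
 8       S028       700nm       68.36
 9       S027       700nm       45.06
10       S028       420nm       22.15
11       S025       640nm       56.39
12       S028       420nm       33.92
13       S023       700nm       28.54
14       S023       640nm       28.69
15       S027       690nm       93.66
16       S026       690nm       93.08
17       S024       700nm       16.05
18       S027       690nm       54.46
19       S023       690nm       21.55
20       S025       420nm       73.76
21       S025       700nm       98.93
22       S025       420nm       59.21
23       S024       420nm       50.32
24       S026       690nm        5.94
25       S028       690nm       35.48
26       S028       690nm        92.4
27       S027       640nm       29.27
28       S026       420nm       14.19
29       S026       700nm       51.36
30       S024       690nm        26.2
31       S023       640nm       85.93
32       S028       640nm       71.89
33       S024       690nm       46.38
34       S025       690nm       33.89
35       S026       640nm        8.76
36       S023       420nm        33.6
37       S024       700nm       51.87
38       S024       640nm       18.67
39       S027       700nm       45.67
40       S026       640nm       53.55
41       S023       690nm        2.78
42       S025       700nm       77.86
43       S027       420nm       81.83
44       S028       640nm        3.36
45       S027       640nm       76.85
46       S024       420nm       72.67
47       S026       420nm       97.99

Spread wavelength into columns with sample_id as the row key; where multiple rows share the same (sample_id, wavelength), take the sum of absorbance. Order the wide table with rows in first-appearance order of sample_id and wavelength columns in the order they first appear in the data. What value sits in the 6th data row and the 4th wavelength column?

With rows in first-appearance order of sample_id, row 6 is sample_id=S025. wavelength columns in first-appearance order: 640nm, 420nm, 700nm, 690nm; column 4 is 690nm.
Long rows with sample_id=S025, wavelength=690nm: 9.23 + 33.89 = 43.12.

43.12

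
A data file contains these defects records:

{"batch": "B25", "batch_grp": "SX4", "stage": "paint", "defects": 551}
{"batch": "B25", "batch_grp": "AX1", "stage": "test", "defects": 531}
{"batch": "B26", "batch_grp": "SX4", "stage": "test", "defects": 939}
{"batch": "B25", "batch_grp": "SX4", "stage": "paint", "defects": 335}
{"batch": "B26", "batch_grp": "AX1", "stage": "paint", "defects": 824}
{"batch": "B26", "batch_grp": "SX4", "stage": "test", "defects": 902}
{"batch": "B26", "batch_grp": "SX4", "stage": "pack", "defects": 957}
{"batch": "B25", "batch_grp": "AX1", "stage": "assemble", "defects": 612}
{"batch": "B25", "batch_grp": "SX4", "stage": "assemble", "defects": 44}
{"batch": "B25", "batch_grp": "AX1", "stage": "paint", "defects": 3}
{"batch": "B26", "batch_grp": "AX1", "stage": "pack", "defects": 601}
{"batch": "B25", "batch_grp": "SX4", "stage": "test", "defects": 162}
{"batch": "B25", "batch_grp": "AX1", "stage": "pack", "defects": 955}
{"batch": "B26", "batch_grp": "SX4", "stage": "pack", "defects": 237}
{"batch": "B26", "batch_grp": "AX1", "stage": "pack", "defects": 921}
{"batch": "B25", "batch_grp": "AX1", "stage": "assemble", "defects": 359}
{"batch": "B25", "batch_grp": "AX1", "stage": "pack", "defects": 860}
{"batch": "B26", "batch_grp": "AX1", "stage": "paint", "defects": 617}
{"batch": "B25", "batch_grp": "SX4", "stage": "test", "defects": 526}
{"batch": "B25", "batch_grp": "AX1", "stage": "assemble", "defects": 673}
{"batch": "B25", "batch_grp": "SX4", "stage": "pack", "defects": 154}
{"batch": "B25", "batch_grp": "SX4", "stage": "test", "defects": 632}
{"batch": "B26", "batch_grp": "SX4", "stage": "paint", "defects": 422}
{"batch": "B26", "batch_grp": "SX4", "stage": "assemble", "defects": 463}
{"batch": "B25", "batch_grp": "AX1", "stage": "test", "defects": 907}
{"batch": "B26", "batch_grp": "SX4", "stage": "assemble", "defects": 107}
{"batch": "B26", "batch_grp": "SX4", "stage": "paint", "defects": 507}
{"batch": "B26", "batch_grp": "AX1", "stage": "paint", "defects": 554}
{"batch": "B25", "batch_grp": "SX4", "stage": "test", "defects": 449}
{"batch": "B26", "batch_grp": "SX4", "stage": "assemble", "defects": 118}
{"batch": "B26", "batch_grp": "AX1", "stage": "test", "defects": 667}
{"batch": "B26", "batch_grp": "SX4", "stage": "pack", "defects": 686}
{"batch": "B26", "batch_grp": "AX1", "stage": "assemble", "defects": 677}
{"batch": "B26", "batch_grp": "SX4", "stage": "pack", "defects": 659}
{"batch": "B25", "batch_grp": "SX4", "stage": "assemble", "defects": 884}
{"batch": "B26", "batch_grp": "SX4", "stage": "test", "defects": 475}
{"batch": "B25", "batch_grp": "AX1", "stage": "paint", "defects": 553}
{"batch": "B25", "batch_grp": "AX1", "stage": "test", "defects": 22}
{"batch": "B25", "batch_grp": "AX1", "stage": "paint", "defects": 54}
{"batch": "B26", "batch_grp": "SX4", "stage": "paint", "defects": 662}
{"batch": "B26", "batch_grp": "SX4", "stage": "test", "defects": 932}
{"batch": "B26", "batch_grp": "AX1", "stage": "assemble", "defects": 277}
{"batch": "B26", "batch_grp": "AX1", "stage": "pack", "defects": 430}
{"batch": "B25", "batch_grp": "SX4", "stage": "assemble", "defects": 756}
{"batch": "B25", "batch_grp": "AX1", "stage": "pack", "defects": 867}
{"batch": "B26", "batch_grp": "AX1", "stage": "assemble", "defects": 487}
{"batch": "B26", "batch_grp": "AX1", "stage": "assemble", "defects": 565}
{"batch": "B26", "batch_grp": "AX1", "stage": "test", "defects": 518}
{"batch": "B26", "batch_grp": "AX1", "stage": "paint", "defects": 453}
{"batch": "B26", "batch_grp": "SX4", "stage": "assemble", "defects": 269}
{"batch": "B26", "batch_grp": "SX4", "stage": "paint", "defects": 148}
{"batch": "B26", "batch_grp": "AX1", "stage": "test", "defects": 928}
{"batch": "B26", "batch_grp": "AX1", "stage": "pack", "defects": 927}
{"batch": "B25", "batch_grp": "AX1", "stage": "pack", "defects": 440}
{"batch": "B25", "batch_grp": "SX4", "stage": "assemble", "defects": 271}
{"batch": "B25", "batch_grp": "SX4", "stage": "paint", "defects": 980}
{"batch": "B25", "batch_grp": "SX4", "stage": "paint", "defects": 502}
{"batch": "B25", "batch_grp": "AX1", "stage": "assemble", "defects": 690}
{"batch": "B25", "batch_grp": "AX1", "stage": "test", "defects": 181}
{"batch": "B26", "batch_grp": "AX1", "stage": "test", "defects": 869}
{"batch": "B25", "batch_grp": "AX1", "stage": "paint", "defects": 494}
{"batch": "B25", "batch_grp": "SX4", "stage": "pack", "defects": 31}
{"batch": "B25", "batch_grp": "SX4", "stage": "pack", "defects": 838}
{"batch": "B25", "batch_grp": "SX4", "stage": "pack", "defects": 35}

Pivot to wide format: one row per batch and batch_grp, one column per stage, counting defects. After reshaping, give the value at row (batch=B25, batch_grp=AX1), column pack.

Rows with batch=B25, batch_grp=AX1 and stage=pack: defects values are 955, 860, 867, 440.
4 rows match — count = 4.

4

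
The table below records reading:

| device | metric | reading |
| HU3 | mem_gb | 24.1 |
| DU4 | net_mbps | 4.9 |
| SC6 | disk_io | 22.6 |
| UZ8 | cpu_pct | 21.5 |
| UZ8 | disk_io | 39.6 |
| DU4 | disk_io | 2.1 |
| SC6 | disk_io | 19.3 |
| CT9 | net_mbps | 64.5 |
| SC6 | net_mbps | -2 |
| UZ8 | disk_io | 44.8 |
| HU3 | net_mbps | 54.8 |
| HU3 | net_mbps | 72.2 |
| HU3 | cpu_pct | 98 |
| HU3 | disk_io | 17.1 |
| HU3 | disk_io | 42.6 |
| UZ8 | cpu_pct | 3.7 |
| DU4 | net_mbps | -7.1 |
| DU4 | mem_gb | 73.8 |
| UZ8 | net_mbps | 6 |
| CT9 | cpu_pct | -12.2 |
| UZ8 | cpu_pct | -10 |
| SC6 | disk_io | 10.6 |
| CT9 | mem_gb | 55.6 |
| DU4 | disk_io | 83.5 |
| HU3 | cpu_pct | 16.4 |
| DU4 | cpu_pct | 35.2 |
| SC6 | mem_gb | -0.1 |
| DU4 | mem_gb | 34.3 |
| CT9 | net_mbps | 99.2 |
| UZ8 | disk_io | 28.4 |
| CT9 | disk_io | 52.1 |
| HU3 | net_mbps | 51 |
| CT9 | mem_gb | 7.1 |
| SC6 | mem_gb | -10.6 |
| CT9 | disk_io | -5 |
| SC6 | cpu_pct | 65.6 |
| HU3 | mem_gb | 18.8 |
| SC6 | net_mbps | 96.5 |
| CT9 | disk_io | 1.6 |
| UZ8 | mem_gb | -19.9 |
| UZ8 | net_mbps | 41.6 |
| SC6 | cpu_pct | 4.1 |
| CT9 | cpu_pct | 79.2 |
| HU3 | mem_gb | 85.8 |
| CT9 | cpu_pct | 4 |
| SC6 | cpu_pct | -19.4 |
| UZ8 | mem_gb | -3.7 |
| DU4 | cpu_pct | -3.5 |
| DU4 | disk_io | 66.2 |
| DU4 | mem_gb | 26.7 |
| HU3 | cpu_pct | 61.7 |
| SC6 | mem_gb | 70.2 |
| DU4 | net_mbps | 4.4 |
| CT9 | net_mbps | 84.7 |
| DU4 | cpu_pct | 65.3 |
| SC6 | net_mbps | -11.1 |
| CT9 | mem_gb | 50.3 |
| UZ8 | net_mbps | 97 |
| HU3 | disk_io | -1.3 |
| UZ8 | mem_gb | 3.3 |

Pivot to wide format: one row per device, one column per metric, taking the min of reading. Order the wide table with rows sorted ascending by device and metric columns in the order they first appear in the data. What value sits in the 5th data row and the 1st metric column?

-19.9

With rows sorted ascending by device, row 5 is device=UZ8. metric columns in first-appearance order: mem_gb, net_mbps, disk_io, cpu_pct; column 1 is mem_gb.
Long rows with device=UZ8, metric=mem_gb: min(-19.9, -3.7, 3.3) = -19.9.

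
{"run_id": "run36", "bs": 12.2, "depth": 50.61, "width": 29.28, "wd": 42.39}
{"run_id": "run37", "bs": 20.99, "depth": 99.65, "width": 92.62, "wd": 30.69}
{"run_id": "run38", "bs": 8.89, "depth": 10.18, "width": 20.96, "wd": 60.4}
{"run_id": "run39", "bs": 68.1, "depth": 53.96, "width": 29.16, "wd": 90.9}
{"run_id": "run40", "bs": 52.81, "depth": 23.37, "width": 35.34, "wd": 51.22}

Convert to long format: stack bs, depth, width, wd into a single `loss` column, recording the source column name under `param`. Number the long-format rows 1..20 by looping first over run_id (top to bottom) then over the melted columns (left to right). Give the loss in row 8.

20 rows total (5 × 4). Row 8: index ⌊(8-1)/4⌋ = 1 into run_id → run37; (8-1) mod 4 = 3 into the melted columns → wd.
So row 8 is (run37, wd, 30.69); loss = 30.69.

30.69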